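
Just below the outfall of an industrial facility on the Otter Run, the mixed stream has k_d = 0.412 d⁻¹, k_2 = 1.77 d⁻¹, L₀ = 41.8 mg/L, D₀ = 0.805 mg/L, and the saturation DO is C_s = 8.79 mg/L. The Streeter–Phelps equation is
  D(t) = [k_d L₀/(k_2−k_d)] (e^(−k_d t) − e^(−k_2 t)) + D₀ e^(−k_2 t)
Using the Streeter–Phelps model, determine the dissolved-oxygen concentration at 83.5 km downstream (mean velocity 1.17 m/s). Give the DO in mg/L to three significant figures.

DO ≈ 2.52 mg/L

Travel time t = x/v = 83.5 km / (1.17 m/s) = 83500 m / 1.17 m/s = 71370 s = 0.8260 d.
k_d L₀/(k_2−k_d) = 0.412×41.8/(1.77−0.412) = 17.22/1.358 = 12.68 mg/L.
e^(−k_d t) = e^(−0.412×0.8260) = 0.7115; e^(−k_2 t) = e^(−1.77×0.8260) = 0.2318.
D = 12.68 × (0.7115 − 0.2318) + 0.805 × 0.2318 = 6.084 + 0.1866 = 6.271 mg/L.
DO = C_s − D = 8.79 − 6.271 = 2.519 mg/L.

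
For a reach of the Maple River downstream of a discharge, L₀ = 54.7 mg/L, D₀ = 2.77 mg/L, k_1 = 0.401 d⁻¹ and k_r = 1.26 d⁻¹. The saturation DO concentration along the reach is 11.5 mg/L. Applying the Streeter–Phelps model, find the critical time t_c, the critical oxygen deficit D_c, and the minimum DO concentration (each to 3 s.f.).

t_c ≈ 1.20 d; D_c ≈ 10.8 mg/L; min DO ≈ 0.737 mg/L

At the critical point dD/dt = 0, so k_1 L₀ e^(−k_1 t) = k_r D. Substituting D(t) from the Streeter–Phelps equation and solving for t gives
t_c = ln[(k_r/k_1)(1 − D₀(k_r−k_1)/(k_1 L₀))] / (k_r−k_1).
Here k_r−k_1 = 0.8590 d⁻¹ and 1 − D₀(k_r−k_1)/(k_1 L₀) = 1 − 2.77×0.8590/(0.401×54.7) = 0.8915, so
t_c = ln(3.142 × 0.8915) / 0.8590 = 1.030 / 0.8590 = 1.199 d.
D_c = (k_1/k_r) L₀ e^(−k_1 t_c) = (0.401/1.26) × 54.7 × e^(−0.401×1.199) = 0.3183 × 54.7 × 0.6182 = 10.76 mg/L.
Minimum DO = C_s − D_c = 11.5 − 10.76 = 0.7372 mg/L.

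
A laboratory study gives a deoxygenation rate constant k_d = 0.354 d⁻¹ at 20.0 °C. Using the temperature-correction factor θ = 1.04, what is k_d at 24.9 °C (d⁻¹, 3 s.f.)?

k_d ≈ 0.429 d⁻¹

k_d(T₂) = k_d(T₁) · θ^(T₂−T₁) = 0.354 × 1.04^(24.9−20.0)
= 0.354 × 1.04^4.90 = 0.354 × 1.212 = 0.4290 d⁻¹.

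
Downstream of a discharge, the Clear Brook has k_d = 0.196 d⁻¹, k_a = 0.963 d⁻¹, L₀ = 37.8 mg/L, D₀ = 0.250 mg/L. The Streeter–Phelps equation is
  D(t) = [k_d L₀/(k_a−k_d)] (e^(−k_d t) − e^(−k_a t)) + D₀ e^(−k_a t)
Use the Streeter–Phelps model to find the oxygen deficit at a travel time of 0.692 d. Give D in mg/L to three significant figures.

D ≈ 3.60 mg/L

k_d L₀/(k_a−k_d) = 0.196×37.8/(0.963−0.196) = 7.409/0.7670 = 9.659 mg/L.
e^(−k_d t) = e^(−0.196×0.6920) = 0.8732; e^(−k_a t) = e^(−0.963×0.6920) = 0.5136.
D = 9.659 × (0.8732 − 0.5136) + 0.250 × 0.5136 = 3.474 + 0.1284 = 3.602 mg/L.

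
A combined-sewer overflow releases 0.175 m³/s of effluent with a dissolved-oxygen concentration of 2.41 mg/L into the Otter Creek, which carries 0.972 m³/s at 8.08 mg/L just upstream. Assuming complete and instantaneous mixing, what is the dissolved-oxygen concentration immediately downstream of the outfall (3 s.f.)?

Flow-weighted mixing: C = (Q_r C_r + Q_w C_w)/(Q_r + Q_w)
= (0.972×8.08 + 0.175×2.41)/(0.972 + 0.175) = 8.276/1.147 = 7.215 mg/L.

7.21 mg/L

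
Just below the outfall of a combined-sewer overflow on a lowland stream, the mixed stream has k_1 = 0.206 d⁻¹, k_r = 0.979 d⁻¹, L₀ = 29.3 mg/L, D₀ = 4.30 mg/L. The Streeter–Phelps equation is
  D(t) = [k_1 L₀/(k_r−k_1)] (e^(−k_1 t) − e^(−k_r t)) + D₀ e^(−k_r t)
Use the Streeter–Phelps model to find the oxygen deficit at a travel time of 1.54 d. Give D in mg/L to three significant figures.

D ≈ 4.91 mg/L

k_1 L₀/(k_r−k_1) = 0.206×29.3/(0.979−0.206) = 6.036/0.7730 = 7.808 mg/L.
e^(−k_1 t) = e^(−0.206×1.540) = 0.7282; e^(−k_r t) = e^(−0.979×1.540) = 0.2214.
D = 7.808 × (0.7282 − 0.2214) + 4.30 × 0.2214 = 3.957 + 0.9521 = 4.909 mg/L.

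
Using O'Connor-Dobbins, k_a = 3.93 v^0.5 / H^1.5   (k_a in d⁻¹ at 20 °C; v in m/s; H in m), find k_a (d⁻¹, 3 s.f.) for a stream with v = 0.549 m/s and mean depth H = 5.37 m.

k_a = 3.93 × 0.549^0.5 / 5.37^1.5 = 3.93 × 0.7409 / 12.44 = 0.2340 d⁻¹.

k_a ≈ 0.234 d⁻¹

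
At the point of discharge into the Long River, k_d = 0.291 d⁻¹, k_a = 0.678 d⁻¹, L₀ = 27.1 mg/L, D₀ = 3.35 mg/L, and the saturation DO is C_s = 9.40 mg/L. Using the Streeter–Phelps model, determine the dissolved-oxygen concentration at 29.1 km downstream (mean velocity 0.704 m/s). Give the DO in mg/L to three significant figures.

DO ≈ 3.98 mg/L

Travel time t = x/v = 29.1 km / (0.704 m/s) = 29100 m / 0.704 m/s = 41340 s = 0.4784 d.
k_d L₀/(k_a−k_d) = 0.291×27.1/(0.678−0.291) = 7.886/0.3870 = 20.38 mg/L.
e^(−k_d t) = e^(−0.291×0.4784) = 0.8700; e^(−k_a t) = e^(−0.678×0.4784) = 0.7230.
D = 20.38 × (0.8700 − 0.7230) + 3.35 × 0.7230 = 2.997 + 2.422 = 5.419 mg/L.
DO = C_s − D = 9.40 − 5.419 = 3.981 mg/L.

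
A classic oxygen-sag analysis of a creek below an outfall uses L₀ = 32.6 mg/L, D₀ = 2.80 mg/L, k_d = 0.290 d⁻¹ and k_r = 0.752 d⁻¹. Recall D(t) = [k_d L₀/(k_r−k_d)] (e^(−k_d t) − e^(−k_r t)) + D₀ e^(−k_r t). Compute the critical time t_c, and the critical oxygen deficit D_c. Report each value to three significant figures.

t_c ≈ 1.74 d; D_c ≈ 7.58 mg/L

At the critical point dD/dt = 0, so k_d L₀ e^(−k_d t) = k_r D. Substituting D(t) from the Streeter–Phelps equation and solving for t gives
t_c = ln[(k_r/k_d)(1 − D₀(k_r−k_d)/(k_d L₀))] / (k_r−k_d).
Here k_r−k_d = 0.4620 d⁻¹ and 1 − D₀(k_r−k_d)/(k_d L₀) = 1 − 2.80×0.4620/(0.290×32.6) = 0.8632, so
t_c = ln(2.593 × 0.8632) / 0.4620 = 0.8057 / 0.4620 = 1.744 d.
D_c = (k_d/k_r) L₀ e^(−k_d t_c) = (0.290/0.752) × 32.6 × e^(−0.290×1.744) = 0.3856 × 32.6 × 0.6031 = 7.581 mg/L.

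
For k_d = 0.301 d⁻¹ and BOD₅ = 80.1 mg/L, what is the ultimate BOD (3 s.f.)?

BOD₅ = L₀(1 − e^(−5k_d)) ⇒ L₀ = BOD₅ / (1 − e^(−5×0.301))
= 80.1 / (1 − 0.2220) = 80.1 / 0.7780 = 103.0 mg/L.

L₀ ≈ 103 mg/L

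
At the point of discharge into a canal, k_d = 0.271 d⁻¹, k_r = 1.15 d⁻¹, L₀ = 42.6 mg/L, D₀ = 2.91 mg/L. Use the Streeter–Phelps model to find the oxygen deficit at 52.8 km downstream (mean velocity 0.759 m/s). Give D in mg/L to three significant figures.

Travel time t = x/v = 52.8 km / (0.759 m/s) = 52800 m / 0.759 m/s = 69570 s = 0.8052 d.
k_d L₀/(k_r−k_d) = 0.271×42.6/(1.15−0.271) = 11.54/0.8790 = 13.13 mg/L.
e^(−k_d t) = e^(−0.271×0.8052) = 0.8040; e^(−k_r t) = e^(−1.15×0.8052) = 0.3962.
D = 13.13 × (0.8040 − 0.3962) + 2.91 × 0.3962 = 5.356 + 1.153 = 6.509 mg/L.

D ≈ 6.51 mg/L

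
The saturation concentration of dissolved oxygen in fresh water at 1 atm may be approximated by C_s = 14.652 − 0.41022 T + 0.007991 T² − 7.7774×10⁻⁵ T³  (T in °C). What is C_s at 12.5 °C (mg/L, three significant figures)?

C_s = 14.652 − 0.41022×12.5 + 0.007991×12.5² − 7.7774×10⁻⁵×12.5³ = 10.62 mg/L.

C_s ≈ 10.6 mg/L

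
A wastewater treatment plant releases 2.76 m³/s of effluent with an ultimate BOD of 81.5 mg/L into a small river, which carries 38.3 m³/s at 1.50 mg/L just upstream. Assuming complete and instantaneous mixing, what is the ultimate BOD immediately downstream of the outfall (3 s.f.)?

6.88 mg/L

Flow-weighted mixing: C = (Q_r C_r + Q_w C_w)/(Q_r + Q_w)
= (38.3×1.50 + 2.76×81.5)/(38.3 + 2.76) = 282.4/41.06 = 6.877 mg/L.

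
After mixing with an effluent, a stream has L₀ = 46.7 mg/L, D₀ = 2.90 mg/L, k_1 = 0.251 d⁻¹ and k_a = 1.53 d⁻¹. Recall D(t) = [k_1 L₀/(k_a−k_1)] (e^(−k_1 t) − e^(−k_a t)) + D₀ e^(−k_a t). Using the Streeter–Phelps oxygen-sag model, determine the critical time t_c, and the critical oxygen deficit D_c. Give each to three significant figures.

At the critical point dD/dt = 0, so k_1 L₀ e^(−k_1 t) = k_a D. Substituting D(t) from the Streeter–Phelps equation and solving for t gives
t_c = ln[(k_a/k_1)(1 − D₀(k_a−k_1)/(k_1 L₀))] / (k_a−k_1).
Here k_a−k_1 = 1.279 d⁻¹ and 1 − D₀(k_a−k_1)/(k_1 L₀) = 1 − 2.90×1.279/(0.251×46.7) = 0.6836, so
t_c = ln(6.096 × 0.6836) / 1.279 = 1.427 / 1.279 = 1.116 d.
D_c = (k_1/k_a) L₀ e^(−k_1 t_c) = (0.251/1.53) × 46.7 × e^(−0.251×1.116) = 0.1641 × 46.7 × 0.7557 = 5.790 mg/L.

t_c ≈ 1.12 d; D_c ≈ 5.79 mg/L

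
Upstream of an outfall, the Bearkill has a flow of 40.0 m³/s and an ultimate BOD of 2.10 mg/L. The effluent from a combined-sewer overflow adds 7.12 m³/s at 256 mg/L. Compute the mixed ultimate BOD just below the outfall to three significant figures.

40.5 mg/L

Flow-weighted mixing: C = (Q_r C_r + Q_w C_w)/(Q_r + Q_w)
= (40.0×2.10 + 7.12×256)/(40.0 + 7.12) = 1907/47.12 = 40.47 mg/L.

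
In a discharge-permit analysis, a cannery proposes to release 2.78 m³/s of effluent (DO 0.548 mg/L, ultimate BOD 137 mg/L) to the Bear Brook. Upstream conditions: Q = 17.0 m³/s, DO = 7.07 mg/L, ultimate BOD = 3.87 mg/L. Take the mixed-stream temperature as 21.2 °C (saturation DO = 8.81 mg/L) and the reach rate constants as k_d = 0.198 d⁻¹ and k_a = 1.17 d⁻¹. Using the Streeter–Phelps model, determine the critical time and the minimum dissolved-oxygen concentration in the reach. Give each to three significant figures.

Mixed DO = (17.0×7.07 + 2.78×0.548)/(17.0+2.78) = 121.7/19.78 = 6.153 mg/L.
Mixed L₀ = (17.0×3.87 + 2.78×137)/(19.78) = 446.6/19.78 = 22.58 mg/L.
Initial deficit D₀ = C_s − DO₀ = 8.81 − 6.153 = 2.657 mg/L.
t_c = (1/0.9720) ln[(1.17/0.198)(1 − 2.657×0.9720/(0.198×22.58))] = 1.029 × ln(2.496) = 0.9411 d.
D_c = (0.198/1.17) × 22.58 × e^(−0.198×0.9411) = 0.1692 × 22.58 × 0.8300 = 3.172 mg/L.
Minimum DO = 8.81 − 3.172 = 5.638 mg/L.

t_c ≈ 0.941 d; minimum DO ≈ 5.64 mg/L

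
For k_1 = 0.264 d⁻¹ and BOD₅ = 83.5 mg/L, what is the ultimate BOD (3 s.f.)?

L₀ ≈ 114 mg/L

BOD₅ = L₀(1 − e^(−5k_1)) ⇒ L₀ = BOD₅ / (1 − e^(−5×0.264))
= 83.5 / (1 − 0.2671) = 83.5 / 0.7329 = 113.9 mg/L.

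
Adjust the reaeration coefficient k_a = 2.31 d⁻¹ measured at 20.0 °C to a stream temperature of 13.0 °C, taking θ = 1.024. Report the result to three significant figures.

k_a ≈ 1.96 d⁻¹

k_a(T₂) = k_a(T₁) · θ^(T₂−T₁) = 2.31 × 1.024^(13.0−20.0)
= 2.31 × 1.024^-7.00 = 2.31 × 0.8470 = 1.957 d⁻¹.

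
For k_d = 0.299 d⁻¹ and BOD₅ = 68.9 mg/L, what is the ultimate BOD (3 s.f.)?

L₀ ≈ 88.8 mg/L

BOD₅ = L₀(1 − e^(−5k_d)) ⇒ L₀ = BOD₅ / (1 − e^(−5×0.299))
= 68.9 / (1 − 0.2242) = 68.9 / 0.7758 = 88.82 mg/L.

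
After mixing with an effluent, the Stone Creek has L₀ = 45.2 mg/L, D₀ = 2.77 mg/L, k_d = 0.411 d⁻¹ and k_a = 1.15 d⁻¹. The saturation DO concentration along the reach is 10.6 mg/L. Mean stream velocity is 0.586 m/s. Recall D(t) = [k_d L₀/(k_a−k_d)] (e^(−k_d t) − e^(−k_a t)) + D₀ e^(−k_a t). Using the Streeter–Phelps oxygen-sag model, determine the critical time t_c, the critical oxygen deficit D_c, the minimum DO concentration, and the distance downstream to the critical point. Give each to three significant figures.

t_c ≈ 1.23 d; D_c ≈ 9.73 mg/L; min DO ≈ 0.873 mg/L; x_c ≈ 62.5 km

t_c = [1/(k_a−k_d)] ln[(k_a/k_d)(1 − D₀(k_a−k_d)/(k_d L₀))]
= [1/(1.15−0.411)] ln[(1.15/0.411)(1 − 2.77×0.7390/(0.411×45.2))]
= (1/0.7390) ln[2.798 × 0.8898] = 1.353 × ln(2.490) = 1.353 × 0.9122 = 1.234 d.
L(t_c) = L₀ e^(−k_d t_c) = 45.2 × 0.6021 = 27.22 mg/L, and at the critical point k_a D_c = k_d L, so D_c = (0.411/1.15) × 27.22 = 9.727 mg/L.
Minimum DO = C_s − D_c = 10.6 − 9.727 = 0.8734 mg/L.
x_c = v t_c = 0.586 m/s × 1.234 d × 86400 s/d = 62500 m ≈ 62.5 km.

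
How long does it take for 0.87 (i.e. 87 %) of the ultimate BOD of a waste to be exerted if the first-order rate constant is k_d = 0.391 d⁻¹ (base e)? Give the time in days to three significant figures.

t ≈ 5.22 d

y/L₀ = 1 − e^(−k_d t) = 0.87 ⇒ e^(−k_d t) = 0.130
t = −ln(0.130) / 0.391 = 2.040 / 0.391 = 5.218 d.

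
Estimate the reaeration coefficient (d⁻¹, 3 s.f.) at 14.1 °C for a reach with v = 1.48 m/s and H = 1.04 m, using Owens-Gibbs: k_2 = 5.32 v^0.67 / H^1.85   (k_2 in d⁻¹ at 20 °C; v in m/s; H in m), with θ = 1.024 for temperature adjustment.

k_2 ≈ 5.59 d⁻¹

k_2(20) = 5.32 × 1.48^0.67 / 1.04^1.85 = 5.32 × 1.300 / 1.075 = 6.434 d⁻¹.
k_2(14.1) = 6.434 × 1.024^(14.1−20) = 6.434 × 0.8694 = 5.594 d⁻¹.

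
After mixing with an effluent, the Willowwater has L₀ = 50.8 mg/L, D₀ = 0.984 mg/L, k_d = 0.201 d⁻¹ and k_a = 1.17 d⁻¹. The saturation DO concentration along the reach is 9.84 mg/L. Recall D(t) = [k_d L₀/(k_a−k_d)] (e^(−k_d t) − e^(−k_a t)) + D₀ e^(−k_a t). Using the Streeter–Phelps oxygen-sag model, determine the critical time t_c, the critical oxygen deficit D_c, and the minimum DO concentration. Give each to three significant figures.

At the critical point dD/dt = 0, so k_d L₀ e^(−k_d t) = k_a D. Substituting D(t) from the Streeter–Phelps equation and solving for t gives
t_c = ln[(k_a/k_d)(1 − D₀(k_a−k_d)/(k_d L₀))] / (k_a−k_d).
Here k_a−k_d = 0.9690 d⁻¹ and 1 − D₀(k_a−k_d)/(k_d L₀) = 1 − 0.984×0.9690/(0.201×50.8) = 0.9066, so
t_c = ln(5.821 × 0.9066) / 0.9690 = 1.663 / 0.9690 = 1.717 d.
D_c = (k_d/k_a) L₀ e^(−k_d t_c) = (0.201/1.17) × 50.8 × e^(−0.201×1.717) = 0.1718 × 50.8 × 0.7082 = 6.180 mg/L.
Minimum DO = C_s − D_c = 9.84 − 6.180 = 3.660 mg/L.

t_c ≈ 1.72 d; D_c ≈ 6.18 mg/L; min DO ≈ 3.66 mg/L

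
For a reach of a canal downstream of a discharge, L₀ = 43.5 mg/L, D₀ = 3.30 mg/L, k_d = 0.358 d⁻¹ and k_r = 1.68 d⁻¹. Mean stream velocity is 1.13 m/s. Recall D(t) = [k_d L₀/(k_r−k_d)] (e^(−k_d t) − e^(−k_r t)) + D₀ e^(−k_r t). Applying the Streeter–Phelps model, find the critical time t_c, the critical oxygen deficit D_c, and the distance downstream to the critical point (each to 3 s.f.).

t_c ≈ 0.921 d; D_c ≈ 6.67 mg/L; x_c ≈ 89.9 km

With k_r/k_d = 4.693 and 1 − D₀(k_r−k_d)/(k_d L₀) = 0.7199,
t_c = ln(4.693 × 0.7199) / (1.68 − 0.358) = ln(3.378) / 1.322 = 1.217/1.322 = 0.9208 d.
L(t_c) = L₀ e^(−k_d t_c) = 43.5 × 0.7192 = 31.28 mg/L, and at the critical point k_r D_c = k_d L, so D_c = (0.358/1.68) × 31.28 = 6.666 mg/L.
x_c = v t_c = 1.13 m/s × 0.9208 d × 86400 s/d = 89900 m ≈ 89.9 km.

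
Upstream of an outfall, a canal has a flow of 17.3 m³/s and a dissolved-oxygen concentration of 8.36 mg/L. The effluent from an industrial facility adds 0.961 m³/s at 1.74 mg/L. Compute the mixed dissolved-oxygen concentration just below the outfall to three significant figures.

Flow-weighted mixing: C = (Q_r C_r + Q_w C_w)/(Q_r + Q_w)
= (17.3×8.36 + 0.961×1.74)/(17.3 + 0.961) = 146.3/18.26 = 8.012 mg/L.

8.01 mg/L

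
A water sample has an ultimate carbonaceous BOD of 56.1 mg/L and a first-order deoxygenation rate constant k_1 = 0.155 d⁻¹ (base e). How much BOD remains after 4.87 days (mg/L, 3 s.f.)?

L_t = L₀ e^(−k_1 t) = 56.1 × e^(−0.155×4.87) = 56.1 × 0.4701 = 26.37 mg/L.

L ≈ 26.4 mg/L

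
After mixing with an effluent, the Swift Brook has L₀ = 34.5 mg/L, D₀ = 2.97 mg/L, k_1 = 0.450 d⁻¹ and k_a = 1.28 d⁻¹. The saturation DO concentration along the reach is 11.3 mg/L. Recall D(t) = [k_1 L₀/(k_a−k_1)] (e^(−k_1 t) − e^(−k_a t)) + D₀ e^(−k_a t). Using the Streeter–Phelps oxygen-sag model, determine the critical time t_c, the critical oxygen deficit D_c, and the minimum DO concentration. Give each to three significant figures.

t_c ≈ 1.05 d; D_c ≈ 7.56 mg/L; min DO ≈ 3.74 mg/L

With k_a/k_1 = 2.844 and 1 − D₀(k_a−k_1)/(k_1 L₀) = 0.8412,
t_c = ln(2.844 × 0.8412) / (1.28 − 0.450) = ln(2.393) / 0.8300 = 0.8725/0.8300 = 1.051 d.
L(t_c) = L₀ e^(−k_1 t_c) = 34.5 × 0.6231 = 21.50 mg/L, and at the critical point k_a D_c = k_1 L, so D_c = (0.450/1.28) × 21.50 = 7.558 mg/L.
Minimum DO = C_s − D_c = 11.3 − 7.558 = 3.742 mg/L.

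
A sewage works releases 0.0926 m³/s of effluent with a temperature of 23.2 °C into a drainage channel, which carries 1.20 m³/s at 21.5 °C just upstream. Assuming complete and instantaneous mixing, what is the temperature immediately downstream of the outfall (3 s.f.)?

21.6 °C

Flow-weighted mixing: C = (Q_r C_r + Q_w C_w)/(Q_r + Q_w)
= (1.20×21.5 + 0.0926×23.2)/(1.20 + 0.0926) = 27.95/1.293 = 21.62 °C.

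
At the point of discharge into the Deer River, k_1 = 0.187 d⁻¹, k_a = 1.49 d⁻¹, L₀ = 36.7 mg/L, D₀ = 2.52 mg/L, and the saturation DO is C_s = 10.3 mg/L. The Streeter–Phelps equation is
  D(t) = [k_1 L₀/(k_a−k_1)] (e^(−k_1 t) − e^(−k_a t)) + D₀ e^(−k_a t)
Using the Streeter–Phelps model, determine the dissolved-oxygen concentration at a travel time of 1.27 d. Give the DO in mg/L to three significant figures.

k_1 L₀/(k_a−k_1) = 0.187×36.7/(1.49−0.187) = 6.863/1.303 = 5.267 mg/L.
e^(−k_1 t) = e^(−0.187×1.270) = 0.7886; e^(−k_a t) = e^(−1.49×1.270) = 0.1507.
D = 5.267 × (0.7886 − 0.1507) + 2.52 × 0.1507 = 3.360 + 0.3798 = 3.740 mg/L.
DO = C_s − D = 10.3 − 3.740 = 6.560 mg/L.

DO ≈ 6.56 mg/L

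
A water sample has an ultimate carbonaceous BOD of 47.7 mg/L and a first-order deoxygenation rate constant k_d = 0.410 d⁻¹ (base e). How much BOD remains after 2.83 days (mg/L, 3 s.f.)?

L_t = L₀ e^(−k_d t) = 47.7 × e^(−0.410×2.83) = 47.7 × 0.3134 = 14.95 mg/L.

L ≈ 14.9 mg/L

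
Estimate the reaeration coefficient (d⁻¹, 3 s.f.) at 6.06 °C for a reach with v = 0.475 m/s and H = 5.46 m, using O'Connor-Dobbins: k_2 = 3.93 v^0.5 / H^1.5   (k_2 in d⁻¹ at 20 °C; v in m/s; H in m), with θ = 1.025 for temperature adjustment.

k_2(20) = 3.93 × 0.475^0.5 / 5.46^1.5 = 3.93 × 0.6892 / 12.76 = 0.2123 d⁻¹.
k_2(6.06) = 0.2123 × 1.025^(6.06−20) = 0.2123 × 0.7088 = 0.1505 d⁻¹.

k_2 ≈ 0.150 d⁻¹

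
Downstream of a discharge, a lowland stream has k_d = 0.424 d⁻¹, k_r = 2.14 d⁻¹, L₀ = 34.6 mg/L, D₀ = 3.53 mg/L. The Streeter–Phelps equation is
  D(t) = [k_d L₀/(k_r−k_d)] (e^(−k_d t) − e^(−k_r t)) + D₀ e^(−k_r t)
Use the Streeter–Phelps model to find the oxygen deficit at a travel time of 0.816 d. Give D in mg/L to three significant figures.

k_d L₀/(k_r−k_d) = 0.424×34.6/(2.14−0.424) = 14.67/1.716 = 8.549 mg/L.
e^(−k_d t) = e^(−0.424×0.8160) = 0.7075; e^(−k_r t) = e^(−2.14×0.8160) = 0.1744.
D = 8.549 × (0.7075 − 0.1744) + 3.53 × 0.1744 = 4.558 + 0.6157 = 5.173 mg/L.

D ≈ 5.17 mg/L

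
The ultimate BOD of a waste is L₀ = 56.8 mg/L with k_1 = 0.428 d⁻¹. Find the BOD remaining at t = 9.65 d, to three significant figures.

L ≈ 0.913 mg/L

L_t = L₀ e^(−k_1 t) = 56.8 × e^(−0.428×9.65) = 56.8 × 0.01608 = 0.9133 mg/L.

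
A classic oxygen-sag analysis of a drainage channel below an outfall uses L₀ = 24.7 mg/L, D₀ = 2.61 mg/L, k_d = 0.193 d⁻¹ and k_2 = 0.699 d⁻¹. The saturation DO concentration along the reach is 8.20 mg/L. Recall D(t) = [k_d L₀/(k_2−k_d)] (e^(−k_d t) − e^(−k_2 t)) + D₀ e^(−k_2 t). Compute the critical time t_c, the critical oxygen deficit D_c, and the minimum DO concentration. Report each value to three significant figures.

t_c ≈ 1.90 d; D_c ≈ 4.72 mg/L; min DO ≈ 3.48 mg/L

t_c = [1/(k_2−k_d)] ln[(k_2/k_d)(1 − D₀(k_2−k_d)/(k_d L₀))]
= [1/(0.699−0.193)] ln[(0.699/0.193)(1 − 2.61×0.5060/(0.193×24.7))]
= (1/0.5060) ln[3.622 × 0.7230] = 1.976 × ln(2.618) = 1.976 × 0.9626 = 1.902 d.
D_c = (k_d/k_2) L₀ e^(−k_d t_c) = (0.193/0.699) × 24.7 × e^(−0.193×1.902) = 0.2761 × 24.7 × 0.6927 = 4.724 mg/L.
Minimum DO = C_s − D_c = 8.20 − 4.724 = 3.476 mg/L.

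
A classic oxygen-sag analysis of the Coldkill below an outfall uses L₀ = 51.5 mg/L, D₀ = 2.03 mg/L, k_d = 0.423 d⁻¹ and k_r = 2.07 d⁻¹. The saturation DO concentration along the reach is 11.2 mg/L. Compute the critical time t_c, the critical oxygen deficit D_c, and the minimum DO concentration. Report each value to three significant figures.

t_c ≈ 0.863 d; D_c ≈ 7.31 mg/L; min DO ≈ 3.89 mg/L

At the critical point dD/dt = 0, so k_d L₀ e^(−k_d t) = k_r D. Substituting D(t) from the Streeter–Phelps equation and solving for t gives
t_c = ln[(k_r/k_d)(1 − D₀(k_r−k_d)/(k_d L₀))] / (k_r−k_d).
Here k_r−k_d = 1.647 d⁻¹ and 1 − D₀(k_r−k_d)/(k_d L₀) = 1 − 2.03×1.647/(0.423×51.5) = 0.8465, so
t_c = ln(4.894 × 0.8465) / 1.647 = 1.421 / 1.647 = 0.8630 d.
D_c = (k_d/k_r) L₀ e^(−k_d t_c) = (0.423/2.07) × 51.5 × e^(−0.423×0.8630) = 0.2043 × 51.5 × 0.6942 = 7.305 mg/L.
Minimum DO = C_s − D_c = 11.2 − 7.305 = 3.895 mg/L.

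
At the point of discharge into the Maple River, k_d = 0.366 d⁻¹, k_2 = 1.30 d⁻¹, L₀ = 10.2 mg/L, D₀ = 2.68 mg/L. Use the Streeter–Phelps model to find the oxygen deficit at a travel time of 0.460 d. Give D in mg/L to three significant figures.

k_d L₀/(k_2−k_d) = 0.366×10.2/(1.30−0.366) = 3.733/0.9340 = 3.997 mg/L.
e^(−k_d t) = e^(−0.366×0.4600) = 0.8450; e^(−k_2 t) = e^(−1.30×0.4600) = 0.5499.
D = 3.997 × (0.8450 − 0.5499) + 2.68 × 0.5499 = 1.180 + 1.474 = 2.653 mg/L.

D ≈ 2.65 mg/L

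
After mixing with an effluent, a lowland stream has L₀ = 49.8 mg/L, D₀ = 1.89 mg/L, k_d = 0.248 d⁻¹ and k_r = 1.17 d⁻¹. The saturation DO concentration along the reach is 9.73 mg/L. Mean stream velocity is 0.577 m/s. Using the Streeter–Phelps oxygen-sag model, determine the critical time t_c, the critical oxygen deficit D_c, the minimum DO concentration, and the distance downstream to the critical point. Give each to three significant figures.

t_c = [1/(k_r−k_d)] ln[(k_r/k_d)(1 − D₀(k_r−k_d)/(k_d L₀))]
= [1/(1.17−0.248)] ln[(1.17/0.248)(1 − 1.89×0.9220/(0.248×49.8))]
= (1/0.9220) ln[4.718 × 0.8589] = 1.085 × ln(4.052) = 1.085 × 1.399 = 1.518 d.
L(t_c) = L₀ e^(−k_d t_c) = 49.8 × 0.6864 = 34.18 mg/L, and at the critical point k_r D_c = k_d L, so D_c = (0.248/1.17) × 34.18 = 7.245 mg/L.
Minimum DO = C_s − D_c = 9.73 − 7.245 = 2.485 mg/L.
x_c = v t_c = 0.577 m/s × 1.518 d × 86400 s/d = 75660 m ≈ 75.7 km.

t_c ≈ 1.52 d; D_c ≈ 7.25 mg/L; min DO ≈ 2.48 mg/L; x_c ≈ 75.7 km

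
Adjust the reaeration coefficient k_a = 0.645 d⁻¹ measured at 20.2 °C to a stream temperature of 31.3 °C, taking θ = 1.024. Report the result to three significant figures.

k_a(T₂) = k_a(T₁) · θ^(T₂−T₁) = 0.645 × 1.024^(31.3−20.2)
= 0.645 × 1.024^11.1 = 0.645 × 1.301 = 0.8392 d⁻¹.

k_a ≈ 0.839 d⁻¹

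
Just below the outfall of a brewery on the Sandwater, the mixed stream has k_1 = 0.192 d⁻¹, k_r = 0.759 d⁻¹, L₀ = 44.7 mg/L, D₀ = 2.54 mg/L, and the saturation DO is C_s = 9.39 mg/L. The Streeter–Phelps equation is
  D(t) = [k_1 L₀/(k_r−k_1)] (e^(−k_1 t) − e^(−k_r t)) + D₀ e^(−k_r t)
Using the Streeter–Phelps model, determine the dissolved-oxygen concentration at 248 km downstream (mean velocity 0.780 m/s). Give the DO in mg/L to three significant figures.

Travel time t = x/v = 248 km / (0.780 m/s) = 248000 m / 0.780 m/s = 317900 s = 3.680 d.
k_1 L₀/(k_r−k_1) = 0.192×44.7/(0.759−0.192) = 8.582/0.5670 = 15.14 mg/L.
e^(−k_1 t) = e^(−0.192×3.680) = 0.4933; e^(−k_r t) = e^(−0.759×3.680) = 0.06123.
D = 15.14 × (0.4933 − 0.06123) + 2.54 × 0.06123 = 6.541 + 0.1555 = 6.696 mg/L.
DO = C_s − D = 9.39 − 6.696 = 2.694 mg/L.

DO ≈ 2.69 mg/L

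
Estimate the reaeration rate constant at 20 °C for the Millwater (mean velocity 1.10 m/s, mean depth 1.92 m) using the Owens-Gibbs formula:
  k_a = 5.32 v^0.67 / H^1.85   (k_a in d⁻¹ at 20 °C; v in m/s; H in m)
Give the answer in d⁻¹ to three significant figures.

k_a ≈ 1.70 d⁻¹

k_a = 5.32 × 1.10^0.67 / 1.92^1.85 = 5.32 × 1.066 / 3.343 = 1.696 d⁻¹.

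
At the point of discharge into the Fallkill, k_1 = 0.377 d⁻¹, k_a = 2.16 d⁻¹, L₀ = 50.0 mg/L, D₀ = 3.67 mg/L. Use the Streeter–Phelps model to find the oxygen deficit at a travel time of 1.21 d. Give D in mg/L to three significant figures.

k_1 L₀/(k_a−k_1) = 0.377×50.0/(2.16−0.377) = 18.85/1.783 = 10.57 mg/L.
e^(−k_1 t) = e^(−0.377×1.210) = 0.6337; e^(−k_a t) = e^(−2.16×1.210) = 0.07327.
D = 10.57 × (0.6337 − 0.07327) + 3.67 × 0.07327 = 5.925 + 0.2689 = 6.194 mg/L.

D ≈ 6.19 mg/L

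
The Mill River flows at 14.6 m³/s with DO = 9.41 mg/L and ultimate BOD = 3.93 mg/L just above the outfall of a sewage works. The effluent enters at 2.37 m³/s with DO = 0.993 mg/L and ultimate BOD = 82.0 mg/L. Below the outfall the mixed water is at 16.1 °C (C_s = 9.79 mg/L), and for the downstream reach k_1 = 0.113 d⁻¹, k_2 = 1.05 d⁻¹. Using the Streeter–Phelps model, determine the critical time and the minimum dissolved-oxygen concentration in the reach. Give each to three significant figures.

t_c ≈ 0.205 d; minimum DO ≈ 8.23 mg/L

Mixed DO = (14.6×9.41 + 2.37×0.993)/(14.6+2.37) = 139.7/16.97 = 8.234 mg/L.
Mixed L₀ = (14.6×3.93 + 2.37×82.0)/(16.97) = 251.7/16.97 = 14.83 mg/L.
Initial deficit D₀ = C_s − DO₀ = 9.79 − 8.234 = 1.556 mg/L.
t_c = (1/0.9370) ln[(1.05/0.113)(1 − 1.556×0.9370/(0.113×14.83))] = 1.067 × ln(1.212) = 0.2052 d.
D_c = (0.113/1.05) × 14.83 × e^(−0.113×0.2052) = 0.1076 × 14.83 × 0.9771 = 1.560 mg/L.
Minimum DO = 9.79 − 1.560 = 8.230 mg/L.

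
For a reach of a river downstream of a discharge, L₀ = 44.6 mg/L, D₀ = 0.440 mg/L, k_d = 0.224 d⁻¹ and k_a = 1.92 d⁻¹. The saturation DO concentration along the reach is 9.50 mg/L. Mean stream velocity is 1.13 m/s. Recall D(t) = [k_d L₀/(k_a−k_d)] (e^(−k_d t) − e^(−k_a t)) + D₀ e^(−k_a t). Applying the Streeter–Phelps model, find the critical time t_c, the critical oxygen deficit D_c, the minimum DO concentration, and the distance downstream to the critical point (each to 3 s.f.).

t_c ≈ 1.22 d; D_c ≈ 3.96 mg/L; min DO ≈ 5.54 mg/L; x_c ≈ 119 km

With k_a/k_d = 8.571 and 1 − D₀(k_a−k_d)/(k_d L₀) = 0.9253,
t_c = ln(8.571 × 0.9253) / (1.92 − 0.224) = ln(7.931) / 1.696 = 2.071/1.696 = 1.221 d.
L(t_c) = L₀ e^(−k_d t_c) = 44.6 × 0.7607 = 33.93 mg/L, and at the critical point k_a D_c = k_d L, so D_c = (0.224/1.92) × 33.93 = 3.958 mg/L.
Minimum DO = C_s − D_c = 9.50 − 3.958 = 5.542 mg/L.
x_c = v t_c = 1.13 m/s × 1.221 d × 86400 s/d = 119200 m ≈ 119 km.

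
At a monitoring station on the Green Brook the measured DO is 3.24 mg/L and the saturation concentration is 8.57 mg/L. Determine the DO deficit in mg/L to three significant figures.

D ≈ 5.33 mg/L

D = C_s − C = 8.57 − 3.24 = 5.33 mg/L.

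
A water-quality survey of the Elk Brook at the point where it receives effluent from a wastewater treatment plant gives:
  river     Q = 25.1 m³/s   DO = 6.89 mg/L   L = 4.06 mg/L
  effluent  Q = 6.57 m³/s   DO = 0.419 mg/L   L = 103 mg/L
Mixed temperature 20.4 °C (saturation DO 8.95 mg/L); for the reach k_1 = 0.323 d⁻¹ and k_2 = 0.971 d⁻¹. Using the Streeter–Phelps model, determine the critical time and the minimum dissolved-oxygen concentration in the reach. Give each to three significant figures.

t_c ≈ 1.20 d; minimum DO ≈ 3.39 mg/L

Mixed DO = (25.1×6.89 + 6.57×0.419)/(25.1+6.57) = 175.7/31.67 = 5.548 mg/L.
Mixed L₀ = (25.1×4.06 + 6.57×103)/(31.67) = 778.6/31.67 = 24.59 mg/L.
Initial deficit D₀ = C_s − DO₀ = 8.95 − 5.548 = 3.402 mg/L.
t_c = (1/0.6480) ln[(0.971/0.323)(1 − 3.402×0.6480/(0.323×24.59))] = 1.543 × ln(2.172) = 1.197 d.
D_c = (0.323/0.971) × 24.59 × e^(−0.323×1.197) = 0.3326 × 24.59 × 0.6794 = 5.556 mg/L.
Minimum DO = 8.95 − 5.556 = 3.394 mg/L.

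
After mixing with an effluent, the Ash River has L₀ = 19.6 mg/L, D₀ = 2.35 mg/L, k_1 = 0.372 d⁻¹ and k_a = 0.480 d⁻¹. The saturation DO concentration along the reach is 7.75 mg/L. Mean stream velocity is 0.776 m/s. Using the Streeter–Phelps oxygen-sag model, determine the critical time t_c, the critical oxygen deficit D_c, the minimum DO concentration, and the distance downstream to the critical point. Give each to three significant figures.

With k_a/k_1 = 1.290 and 1 − D₀(k_a−k_1)/(k_1 L₀) = 0.9652,
t_c = ln(1.290 × 0.9652) / (0.480 − 0.372) = ln(1.245) / 0.1080 = 0.2195/0.1080 = 2.032 d.
L(t_c) = L₀ e^(−k_1 t_c) = 19.6 × 0.4696 = 9.204 mg/L, and at the critical point k_a D_c = k_1 L, so D_c = (0.372/0.480) × 9.204 = 7.133 mg/L.
Minimum DO = C_s − D_c = 7.75 − 7.133 = 0.6172 mg/L.
x_c = v t_c = 0.776 m/s × 2.032 d × 86400 s/d = 136200 m ≈ 136 km.

t_c ≈ 2.03 d; D_c ≈ 7.13 mg/L; min DO ≈ 0.617 mg/L; x_c ≈ 136 km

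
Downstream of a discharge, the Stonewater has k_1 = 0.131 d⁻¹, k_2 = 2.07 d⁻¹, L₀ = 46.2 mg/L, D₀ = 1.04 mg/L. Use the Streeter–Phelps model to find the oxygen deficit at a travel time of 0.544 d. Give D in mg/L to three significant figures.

D ≈ 2.23 mg/L

k_1 L₀/(k_2−k_1) = 0.131×46.2/(2.07−0.131) = 6.052/1.939 = 3.121 mg/L.
e^(−k_1 t) = e^(−0.131×0.5440) = 0.9312; e^(−k_2 t) = e^(−2.07×0.5440) = 0.3243.
D = 3.121 × (0.9312 − 0.3243) + 1.04 × 0.3243 = 1.894 + 0.3373 = 2.232 mg/L.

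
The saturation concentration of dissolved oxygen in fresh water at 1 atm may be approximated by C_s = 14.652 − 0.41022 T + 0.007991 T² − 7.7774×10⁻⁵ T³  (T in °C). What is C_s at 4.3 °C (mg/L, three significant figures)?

C_s = 14.652 − 0.41022×4.3 + 0.007991×4.3² − 7.7774×10⁻⁵×4.3³ = 13.03 mg/L.

C_s ≈ 13.0 mg/L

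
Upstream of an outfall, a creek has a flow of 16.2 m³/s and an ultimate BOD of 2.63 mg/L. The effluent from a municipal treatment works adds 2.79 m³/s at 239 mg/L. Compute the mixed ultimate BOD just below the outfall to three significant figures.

Flow-weighted mixing: C = (Q_r C_r + Q_w C_w)/(Q_r + Q_w)
= (16.2×2.63 + 2.79×239)/(16.2 + 2.79) = 709.4/18.99 = 37.36 mg/L.

37.4 mg/L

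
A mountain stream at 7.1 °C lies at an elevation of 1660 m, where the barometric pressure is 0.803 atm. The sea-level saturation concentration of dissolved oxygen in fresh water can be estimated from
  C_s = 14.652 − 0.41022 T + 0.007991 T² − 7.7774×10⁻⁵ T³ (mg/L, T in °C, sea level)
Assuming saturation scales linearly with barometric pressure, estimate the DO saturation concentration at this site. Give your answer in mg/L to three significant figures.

C_s ≈ 9.73 mg/L

At sea level: C_s = 14.652 − 0.41022×7.1 + 0.007991×7.1² − 7.7774×10⁻⁵×7.1³ = 12.11 mg/L.
Pressure correction: C_s' = 12.11 × 0.803 = 9.728 mg/L.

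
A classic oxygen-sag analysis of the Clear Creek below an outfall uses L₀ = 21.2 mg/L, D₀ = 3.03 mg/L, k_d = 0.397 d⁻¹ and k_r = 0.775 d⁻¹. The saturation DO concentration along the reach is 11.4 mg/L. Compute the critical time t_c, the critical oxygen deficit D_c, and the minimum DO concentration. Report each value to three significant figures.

t_c = [1/(k_r−k_d)] ln[(k_r/k_d)(1 − D₀(k_r−k_d)/(k_d L₀))]
= [1/(0.775−0.397)] ln[(0.775/0.397)(1 − 3.03×0.3780/(0.397×21.2))]
= (1/0.3780) ln[1.952 × 0.8639] = 2.646 × ln(1.686) = 2.646 × 0.5226 = 1.383 d.
L(t_c) = L₀ e^(−k_d t_c) = 21.2 × 0.5776 = 12.24 mg/L, and at the critical point k_r D_c = k_d L, so D_c = (0.397/0.775) × 12.24 = 6.272 mg/L.
Minimum DO = C_s − D_c = 11.4 − 6.272 = 5.128 mg/L.

t_c ≈ 1.38 d; D_c ≈ 6.27 mg/L; min DO ≈ 5.13 mg/L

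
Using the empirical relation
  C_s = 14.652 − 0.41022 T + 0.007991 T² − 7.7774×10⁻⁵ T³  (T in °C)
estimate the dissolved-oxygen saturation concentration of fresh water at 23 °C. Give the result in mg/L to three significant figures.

C_s ≈ 8.50 mg/L

C_s = 14.652 − 0.41022×23 + 0.007991×23² − 7.7774×10⁻⁵×23³ = 8.498 mg/L.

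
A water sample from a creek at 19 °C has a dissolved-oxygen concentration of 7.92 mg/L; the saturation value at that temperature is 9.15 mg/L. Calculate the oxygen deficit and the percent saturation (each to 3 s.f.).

D ≈ 1.23 mg/L; 86.6 % saturation

D = C_s − C = 9.15 − 7.92 = 1.23 mg/L.
% saturation = 7.92/9.15 × 100 = 86.6 %.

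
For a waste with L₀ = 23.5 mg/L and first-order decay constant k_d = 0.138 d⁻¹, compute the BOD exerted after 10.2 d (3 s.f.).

y_t = L₀(1 − e^(−k_d t)) = 23.5 × (1 − e^(−0.138×10.2))
= 23.5 × (1 − 0.2447) = 23.5 × 0.7553 = 17.75 mg/L.

y ≈ 17.7 mg/L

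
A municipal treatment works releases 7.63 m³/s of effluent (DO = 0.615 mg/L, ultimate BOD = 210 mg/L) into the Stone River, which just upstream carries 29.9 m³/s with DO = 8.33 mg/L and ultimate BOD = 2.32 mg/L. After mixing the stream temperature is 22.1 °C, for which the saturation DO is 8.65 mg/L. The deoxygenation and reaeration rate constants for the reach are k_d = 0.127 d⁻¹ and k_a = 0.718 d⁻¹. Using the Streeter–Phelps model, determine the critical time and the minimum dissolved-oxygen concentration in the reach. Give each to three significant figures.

t_c ≈ 2.56 d; minimum DO ≈ 2.96 mg/L

Mixed DO = (29.9×8.33 + 7.63×0.615)/(29.9+7.63) = 253.8/37.53 = 6.762 mg/L.
Mixed L₀ = (29.9×2.32 + 7.63×210)/(37.53) = 1672/37.53 = 44.54 mg/L.
Initial deficit D₀ = C_s − DO₀ = 8.65 − 6.762 = 1.888 mg/L.
t_c = (1/0.5910) ln[(0.718/0.127)(1 − 1.888×0.5910/(0.127×44.54))] = 1.692 × ln(4.538) = 2.559 d.
D_c = (0.127/0.718) × 44.54 × e^(−0.127×2.559) = 0.1769 × 44.54 × 0.7225 = 5.692 mg/L.
Minimum DO = 8.65 − 5.692 = 2.958 mg/L.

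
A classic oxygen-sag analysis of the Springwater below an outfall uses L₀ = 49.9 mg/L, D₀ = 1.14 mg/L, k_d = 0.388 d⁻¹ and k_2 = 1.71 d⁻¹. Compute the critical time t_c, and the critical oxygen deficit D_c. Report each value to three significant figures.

t_c ≈ 1.06 d; D_c ≈ 7.50 mg/L

At the critical point dD/dt = 0, so k_d L₀ e^(−k_d t) = k_2 D. Substituting D(t) from the Streeter–Phelps equation and solving for t gives
t_c = ln[(k_2/k_d)(1 − D₀(k_2−k_d)/(k_d L₀))] / (k_2−k_d).
Here k_2−k_d = 1.322 d⁻¹ and 1 − D₀(k_2−k_d)/(k_d L₀) = 1 − 1.14×1.322/(0.388×49.9) = 0.9222, so
t_c = ln(4.407 × 0.9222) / 1.322 = 1.402 / 1.322 = 1.061 d.
D_c = (k_d/k_2) L₀ e^(−k_d t_c) = (0.388/1.71) × 49.9 × e^(−0.388×1.061) = 0.2269 × 49.9 × 0.6626 = 7.503 mg/L.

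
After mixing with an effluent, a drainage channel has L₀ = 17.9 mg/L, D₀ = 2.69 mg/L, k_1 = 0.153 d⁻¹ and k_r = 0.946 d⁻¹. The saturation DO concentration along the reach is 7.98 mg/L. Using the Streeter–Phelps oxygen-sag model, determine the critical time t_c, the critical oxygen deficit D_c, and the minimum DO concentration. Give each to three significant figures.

t_c ≈ 0.394 d; D_c ≈ 2.73 mg/L; min DO ≈ 5.25 mg/L

With k_r/k_1 = 6.183 and 1 − D₀(k_r−k_1)/(k_1 L₀) = 0.2211,
t_c = ln(6.183 × 0.2211) / (0.946 − 0.153) = ln(1.367) / 0.7930 = 0.3127/0.7930 = 0.3943 d.
L(t_c) = L₀ e^(−k_1 t_c) = 17.9 × 0.9415 = 16.85 mg/L, and at the critical point k_r D_c = k_1 L, so D_c = (0.153/0.946) × 16.85 = 2.726 mg/L.
Minimum DO = C_s − D_c = 7.98 − 2.726 = 5.254 mg/L.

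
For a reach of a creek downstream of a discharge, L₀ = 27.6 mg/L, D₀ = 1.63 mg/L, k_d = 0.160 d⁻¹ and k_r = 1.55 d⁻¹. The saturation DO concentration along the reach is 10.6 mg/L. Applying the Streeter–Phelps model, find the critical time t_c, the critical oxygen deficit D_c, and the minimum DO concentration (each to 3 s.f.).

With k_r/k_d = 9.688 and 1 − D₀(k_r−k_d)/(k_d L₀) = 0.4869,
t_c = ln(9.688 × 0.4869) / (1.55 − 0.160) = ln(4.717) / 1.390 = 1.551/1.390 = 1.116 d.
L(t_c) = L₀ e^(−k_d t_c) = 27.6 × 0.8365 = 23.09 mg/L, and at the critical point k_r D_c = k_d L, so D_c = (0.160/1.55) × 23.09 = 2.383 mg/L.
Minimum DO = C_s − D_c = 10.6 − 2.383 = 8.217 mg/L.

t_c ≈ 1.12 d; D_c ≈ 2.38 mg/L; min DO ≈ 8.22 mg/L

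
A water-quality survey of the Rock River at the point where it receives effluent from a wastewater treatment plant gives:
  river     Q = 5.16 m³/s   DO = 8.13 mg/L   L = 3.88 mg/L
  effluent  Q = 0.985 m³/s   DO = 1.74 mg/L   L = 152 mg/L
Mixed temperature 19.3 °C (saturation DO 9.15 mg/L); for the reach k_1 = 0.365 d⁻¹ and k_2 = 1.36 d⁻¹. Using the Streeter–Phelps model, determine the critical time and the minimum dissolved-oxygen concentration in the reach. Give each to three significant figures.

t_c ≈ 1.10 d; minimum DO ≈ 4.18 mg/L

Mixed DO = (5.16×8.13 + 0.985×1.74)/(5.16+0.985) = 43.66/6.145 = 7.106 mg/L.
Mixed L₀ = (5.16×3.88 + 0.985×152)/(6.145) = 169.7/6.145 = 27.62 mg/L.
Initial deficit D₀ = C_s − DO₀ = 9.15 − 7.106 = 2.044 mg/L.
t_c = (1/0.9950) ln[(1.36/0.365)(1 − 2.044×0.9950/(0.365×27.62))] = 1.005 × ln(2.974) = 1.095 d.
D_c = (0.365/1.36) × 27.62 × e^(−0.365×1.095) = 0.2684 × 27.62 × 0.6704 = 4.970 mg/L.
Minimum DO = 9.15 − 4.970 = 4.180 mg/L.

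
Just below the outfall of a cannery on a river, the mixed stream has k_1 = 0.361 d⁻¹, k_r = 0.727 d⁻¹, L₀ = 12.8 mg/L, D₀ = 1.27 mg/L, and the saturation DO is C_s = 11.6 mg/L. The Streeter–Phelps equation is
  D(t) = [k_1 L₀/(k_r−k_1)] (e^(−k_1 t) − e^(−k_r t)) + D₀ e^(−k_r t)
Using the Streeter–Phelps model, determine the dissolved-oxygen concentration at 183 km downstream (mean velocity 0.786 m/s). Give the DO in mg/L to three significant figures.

Travel time t = x/v = 183 km / (0.786 m/s) = 183000 m / 0.786 m/s = 232800 s = 2.695 d.
k_1 L₀/(k_r−k_1) = 0.361×12.8/(0.727−0.361) = 4.621/0.3660 = 12.63 mg/L.
e^(−k_1 t) = e^(−0.361×2.695) = 0.3780; e^(−k_r t) = e^(−0.727×2.695) = 0.1410.
D = 12.63 × (0.3780 − 0.1410) + 1.27 × 0.1410 = 2.993 + 0.1791 = 3.172 mg/L.
DO = C_s − D = 11.6 − 3.172 = 8.428 mg/L.

DO ≈ 8.43 mg/L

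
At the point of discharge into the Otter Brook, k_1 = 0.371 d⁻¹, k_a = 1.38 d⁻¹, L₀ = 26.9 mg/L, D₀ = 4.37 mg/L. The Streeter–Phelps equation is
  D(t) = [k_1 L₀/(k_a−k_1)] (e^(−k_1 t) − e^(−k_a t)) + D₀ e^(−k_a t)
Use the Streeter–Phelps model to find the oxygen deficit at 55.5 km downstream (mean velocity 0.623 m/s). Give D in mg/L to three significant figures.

D ≈ 5.42 mg/L

Travel time t = x/v = 55.5 km / (0.623 m/s) = 55500 m / 0.623 m/s = 89090 s = 1.031 d.
k_1 L₀/(k_a−k_1) = 0.371×26.9/(1.38−0.371) = 9.980/1.009 = 9.891 mg/L.
e^(−k_1 t) = e^(−0.371×1.031) = 0.6821; e^(−k_a t) = e^(−1.38×1.031) = 0.2410.
D = 9.891 × (0.6821 − 0.2410) + 4.37 × 0.2410 = 4.363 + 1.053 = 5.416 mg/L.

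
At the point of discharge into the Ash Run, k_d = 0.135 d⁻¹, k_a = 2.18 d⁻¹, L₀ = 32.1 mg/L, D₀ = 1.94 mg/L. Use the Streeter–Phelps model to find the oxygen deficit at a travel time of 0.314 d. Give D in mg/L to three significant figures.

k_d L₀/(k_a−k_d) = 0.135×32.1/(2.18−0.135) = 4.334/2.045 = 2.119 mg/L.
e^(−k_d t) = e^(−0.135×0.3140) = 0.9585; e^(−k_a t) = e^(−2.18×0.3140) = 0.5043.
D = 2.119 × (0.9585 − 0.5043) + 1.94 × 0.5043 = 0.9624 + 0.9784 = 1.941 mg/L.

D ≈ 1.94 mg/L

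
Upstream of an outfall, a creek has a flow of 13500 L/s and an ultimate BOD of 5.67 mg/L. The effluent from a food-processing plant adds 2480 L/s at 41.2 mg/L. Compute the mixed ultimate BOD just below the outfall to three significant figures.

Flow-weighted mixing: C = (Q_r C_r + Q_w C_w)/(Q_r + Q_w)
= (13500×5.67 + 2480×41.2)/(13500 + 2480) = 178700/15980 = 11.18 mg/L.

11.2 mg/L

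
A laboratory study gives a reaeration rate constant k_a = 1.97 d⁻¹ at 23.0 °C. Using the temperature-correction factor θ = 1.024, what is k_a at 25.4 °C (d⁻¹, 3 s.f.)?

k_a(T₂) = k_a(T₁) · θ^(T₂−T₁) = 1.97 × 1.024^(25.4−23.0)
= 1.97 × 1.024^2.40 = 1.97 × 1.059 = 2.085 d⁻¹.

k_a ≈ 2.09 d⁻¹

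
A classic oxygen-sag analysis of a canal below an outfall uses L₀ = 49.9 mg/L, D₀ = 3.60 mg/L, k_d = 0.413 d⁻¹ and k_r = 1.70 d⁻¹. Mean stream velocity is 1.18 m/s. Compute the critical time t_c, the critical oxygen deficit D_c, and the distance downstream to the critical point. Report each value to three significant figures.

At the critical point dD/dt = 0, so k_d L₀ e^(−k_d t) = k_r D. Substituting D(t) from the Streeter–Phelps equation and solving for t gives
t_c = ln[(k_r/k_d)(1 − D₀(k_r−k_d)/(k_d L₀))] / (k_r−k_d).
Here k_r−k_d = 1.287 d⁻¹ and 1 − D₀(k_r−k_d)/(k_d L₀) = 1 − 3.60×1.287/(0.413×49.9) = 0.7752, so
t_c = ln(4.116 × 0.7752) / 1.287 = 1.160 / 1.287 = 0.9015 d.
L(t_c) = L₀ e^(−k_d t_c) = 49.9 × 0.6891 = 34.39 mg/L, and at the critical point k_r D_c = k_d L, so D_c = (0.413/1.70) × 34.39 = 8.354 mg/L.
x_c = v t_c = 1.18 m/s × 0.9015 d × 86400 s/d = 91910 m ≈ 91.9 km.

t_c ≈ 0.902 d; D_c ≈ 8.35 mg/L; x_c ≈ 91.9 km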